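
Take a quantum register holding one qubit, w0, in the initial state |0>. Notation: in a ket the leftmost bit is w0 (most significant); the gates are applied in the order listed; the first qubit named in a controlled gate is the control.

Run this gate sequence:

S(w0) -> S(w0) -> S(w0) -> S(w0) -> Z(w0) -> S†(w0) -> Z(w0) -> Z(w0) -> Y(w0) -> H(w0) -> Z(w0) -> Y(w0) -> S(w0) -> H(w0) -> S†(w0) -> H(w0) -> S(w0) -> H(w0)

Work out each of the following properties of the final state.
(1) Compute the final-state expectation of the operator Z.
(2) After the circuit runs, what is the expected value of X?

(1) In the final state, Z has expectation 0. Key observation: gates 1-4 undo each other exactly, leaving only the rest of the circuit to track.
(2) The expectation value of X is 1.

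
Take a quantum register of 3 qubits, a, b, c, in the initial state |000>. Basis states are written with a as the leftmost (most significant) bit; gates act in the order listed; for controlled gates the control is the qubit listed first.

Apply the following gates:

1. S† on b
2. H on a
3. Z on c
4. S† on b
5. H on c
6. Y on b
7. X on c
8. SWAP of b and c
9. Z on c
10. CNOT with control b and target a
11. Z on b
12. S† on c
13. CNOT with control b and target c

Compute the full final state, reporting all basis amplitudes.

The resulting statevector has amplitude 0 on |000>, -1/2 on |001>, 1/2 on |010>, 0 on |011>, 0 on |100>, -1/2 on |101>, 1/2 on |110>, 0 on |111>.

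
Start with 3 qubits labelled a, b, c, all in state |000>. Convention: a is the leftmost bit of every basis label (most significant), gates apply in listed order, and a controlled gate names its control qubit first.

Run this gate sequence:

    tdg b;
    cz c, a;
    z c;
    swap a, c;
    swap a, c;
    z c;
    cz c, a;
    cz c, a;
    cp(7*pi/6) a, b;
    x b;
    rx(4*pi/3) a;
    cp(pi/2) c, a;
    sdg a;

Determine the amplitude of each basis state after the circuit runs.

After the circuit, the state carries amplitude -1/2 on |010>, -sqrt(3)/2 on |110>, and 0 on every other basis state.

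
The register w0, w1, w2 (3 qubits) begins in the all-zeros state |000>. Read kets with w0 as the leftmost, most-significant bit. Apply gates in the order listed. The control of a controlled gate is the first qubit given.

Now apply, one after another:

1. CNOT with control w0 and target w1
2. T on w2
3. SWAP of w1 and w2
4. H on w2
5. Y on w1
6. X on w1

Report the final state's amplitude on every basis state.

The resulting statevector has amplitude sqrt(2)*I/2 on |000>, sqrt(2)*I/2 on |001>, and 0 on every other basis state.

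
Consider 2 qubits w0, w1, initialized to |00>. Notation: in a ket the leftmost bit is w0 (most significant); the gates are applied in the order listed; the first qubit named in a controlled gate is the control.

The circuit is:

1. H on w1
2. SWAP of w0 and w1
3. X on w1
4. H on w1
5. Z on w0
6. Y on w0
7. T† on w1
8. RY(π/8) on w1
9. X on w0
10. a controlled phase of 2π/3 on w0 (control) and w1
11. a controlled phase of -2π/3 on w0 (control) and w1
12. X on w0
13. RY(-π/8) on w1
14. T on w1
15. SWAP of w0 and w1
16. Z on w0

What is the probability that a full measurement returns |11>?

Outcome |11> occurs with probability 1/4. Key observation: the block from step 7 through step 14 cancels to the identity and can be dropped.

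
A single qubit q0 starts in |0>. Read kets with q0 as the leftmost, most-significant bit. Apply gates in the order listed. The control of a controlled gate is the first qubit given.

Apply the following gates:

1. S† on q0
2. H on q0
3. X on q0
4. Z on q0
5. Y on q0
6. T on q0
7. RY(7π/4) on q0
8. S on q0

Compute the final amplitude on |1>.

The amplitude on |1> is sqrt(2)*(-sqrt(2 - sqrt(2)) + sqrt(sqrt(2) + 2)*exp(I*pi/4))/4.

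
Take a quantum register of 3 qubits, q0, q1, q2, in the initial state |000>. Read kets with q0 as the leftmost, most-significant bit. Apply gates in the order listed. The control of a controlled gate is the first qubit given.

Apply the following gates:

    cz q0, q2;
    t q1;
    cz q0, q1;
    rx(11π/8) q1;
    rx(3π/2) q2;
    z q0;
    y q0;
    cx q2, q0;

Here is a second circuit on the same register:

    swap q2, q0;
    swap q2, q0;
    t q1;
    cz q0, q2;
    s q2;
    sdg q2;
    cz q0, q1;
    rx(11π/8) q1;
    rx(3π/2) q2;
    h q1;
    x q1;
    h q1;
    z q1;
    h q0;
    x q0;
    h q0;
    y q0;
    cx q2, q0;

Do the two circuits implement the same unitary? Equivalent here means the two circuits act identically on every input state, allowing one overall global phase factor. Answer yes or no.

Yes, they are equivalent — the unitaries differ by at most a global phase.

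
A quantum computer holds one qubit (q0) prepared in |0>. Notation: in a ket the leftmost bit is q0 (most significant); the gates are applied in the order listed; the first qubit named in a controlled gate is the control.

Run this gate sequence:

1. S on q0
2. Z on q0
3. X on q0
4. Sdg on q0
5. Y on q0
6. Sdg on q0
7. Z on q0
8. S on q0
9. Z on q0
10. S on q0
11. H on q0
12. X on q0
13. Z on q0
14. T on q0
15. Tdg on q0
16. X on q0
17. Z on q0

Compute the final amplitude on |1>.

The amplitude on |1> is sqrt(2)/2.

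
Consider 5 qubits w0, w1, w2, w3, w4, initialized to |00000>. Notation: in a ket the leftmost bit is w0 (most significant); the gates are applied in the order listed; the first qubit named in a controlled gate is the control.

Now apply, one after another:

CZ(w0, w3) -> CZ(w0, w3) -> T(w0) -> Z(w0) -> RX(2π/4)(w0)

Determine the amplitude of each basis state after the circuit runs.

After the circuit, the state carries amplitude sqrt(2)/2 on |00000>, -sqrt(2)*I/2 on |10000>, and 0 on every other basis state. Key observation: the block from step 1 through step 2 cancels to the identity and can be dropped.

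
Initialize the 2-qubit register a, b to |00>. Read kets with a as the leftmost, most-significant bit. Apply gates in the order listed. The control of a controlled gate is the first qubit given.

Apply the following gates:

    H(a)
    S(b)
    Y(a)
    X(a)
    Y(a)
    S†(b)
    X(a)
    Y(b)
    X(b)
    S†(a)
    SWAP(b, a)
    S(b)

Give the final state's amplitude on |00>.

The final state's coefficient on |00> equals -sqrt(2)*I/2.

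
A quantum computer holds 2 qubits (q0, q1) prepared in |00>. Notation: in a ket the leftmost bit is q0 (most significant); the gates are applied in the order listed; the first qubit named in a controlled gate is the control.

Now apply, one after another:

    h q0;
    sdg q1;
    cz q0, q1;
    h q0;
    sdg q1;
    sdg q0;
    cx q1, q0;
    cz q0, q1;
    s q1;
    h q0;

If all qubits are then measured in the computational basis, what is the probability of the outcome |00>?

A full measurement returns |00> with probability 1/2.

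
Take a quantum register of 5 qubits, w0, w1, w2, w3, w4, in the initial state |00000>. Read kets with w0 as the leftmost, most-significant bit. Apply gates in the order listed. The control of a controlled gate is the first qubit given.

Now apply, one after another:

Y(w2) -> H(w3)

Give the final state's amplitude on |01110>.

The final state's coefficient on |01110> equals 0.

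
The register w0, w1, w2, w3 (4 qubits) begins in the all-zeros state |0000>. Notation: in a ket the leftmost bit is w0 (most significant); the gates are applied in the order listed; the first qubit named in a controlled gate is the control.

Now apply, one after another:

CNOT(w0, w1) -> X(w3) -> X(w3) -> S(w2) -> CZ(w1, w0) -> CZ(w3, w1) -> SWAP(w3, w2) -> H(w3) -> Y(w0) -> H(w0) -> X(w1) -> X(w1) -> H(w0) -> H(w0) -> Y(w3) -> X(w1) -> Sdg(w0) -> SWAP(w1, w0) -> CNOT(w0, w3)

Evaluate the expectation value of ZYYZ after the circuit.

In the final state, ZYYZ has expectation 0. Key observation: steps 10-13 multiply out to the identity, so the circuit reduces to the remaining gates.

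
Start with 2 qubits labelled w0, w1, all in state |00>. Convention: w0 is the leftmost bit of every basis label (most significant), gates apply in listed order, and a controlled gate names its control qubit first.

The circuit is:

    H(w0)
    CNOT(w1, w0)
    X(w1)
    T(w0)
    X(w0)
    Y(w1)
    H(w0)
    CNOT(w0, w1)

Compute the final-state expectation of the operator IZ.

The expectation value of IZ is sqrt(2)/2.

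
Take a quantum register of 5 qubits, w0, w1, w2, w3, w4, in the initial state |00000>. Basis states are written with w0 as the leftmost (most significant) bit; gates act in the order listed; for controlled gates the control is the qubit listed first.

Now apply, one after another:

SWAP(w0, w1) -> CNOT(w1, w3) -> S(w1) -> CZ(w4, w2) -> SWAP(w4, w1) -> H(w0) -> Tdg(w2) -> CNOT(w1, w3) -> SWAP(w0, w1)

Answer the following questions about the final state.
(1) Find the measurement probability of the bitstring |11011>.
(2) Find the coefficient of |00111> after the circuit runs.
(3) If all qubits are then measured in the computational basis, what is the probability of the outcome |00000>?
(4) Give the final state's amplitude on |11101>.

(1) A full measurement returns |11011> with probability 0.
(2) |00111> carries amplitude 0 in the final state.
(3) The probability of measuring |00000> is 1/2.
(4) The final state's coefficient on |11101> equals 0.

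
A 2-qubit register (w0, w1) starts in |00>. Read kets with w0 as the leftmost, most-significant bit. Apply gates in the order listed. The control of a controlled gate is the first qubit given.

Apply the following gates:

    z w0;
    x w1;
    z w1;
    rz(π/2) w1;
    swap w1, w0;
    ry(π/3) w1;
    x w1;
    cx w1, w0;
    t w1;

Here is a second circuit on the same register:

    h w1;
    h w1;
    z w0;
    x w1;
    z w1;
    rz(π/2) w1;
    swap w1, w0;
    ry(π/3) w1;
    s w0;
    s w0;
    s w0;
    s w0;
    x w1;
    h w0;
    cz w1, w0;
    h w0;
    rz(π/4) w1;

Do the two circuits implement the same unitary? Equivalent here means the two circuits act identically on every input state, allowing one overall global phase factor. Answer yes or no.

Yes, they are equivalent — the unitaries differ by at most a global phase.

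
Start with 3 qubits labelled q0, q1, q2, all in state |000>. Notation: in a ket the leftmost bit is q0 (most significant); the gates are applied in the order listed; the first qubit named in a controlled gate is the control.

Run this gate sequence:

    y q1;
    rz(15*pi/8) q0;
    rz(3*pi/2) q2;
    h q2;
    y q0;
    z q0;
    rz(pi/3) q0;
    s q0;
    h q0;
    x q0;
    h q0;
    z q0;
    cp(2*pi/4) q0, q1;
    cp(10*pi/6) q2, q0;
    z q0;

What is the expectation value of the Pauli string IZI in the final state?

In the final state, IZI has expectation -1. Key observation: gates 9-12 undo each other exactly, leaving only the rest of the circuit to track.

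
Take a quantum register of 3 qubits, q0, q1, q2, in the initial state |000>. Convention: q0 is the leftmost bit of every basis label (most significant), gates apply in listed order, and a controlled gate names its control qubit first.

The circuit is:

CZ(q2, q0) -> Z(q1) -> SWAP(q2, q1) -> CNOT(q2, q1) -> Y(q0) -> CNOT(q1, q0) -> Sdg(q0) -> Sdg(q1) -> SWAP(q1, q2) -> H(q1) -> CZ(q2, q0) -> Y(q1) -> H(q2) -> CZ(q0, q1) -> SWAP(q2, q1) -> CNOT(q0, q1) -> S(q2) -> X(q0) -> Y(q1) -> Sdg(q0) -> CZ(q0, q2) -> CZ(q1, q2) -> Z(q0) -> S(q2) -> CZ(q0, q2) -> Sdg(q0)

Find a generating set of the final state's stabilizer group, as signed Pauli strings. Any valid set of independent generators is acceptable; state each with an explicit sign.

The final state is stabilized by the group generated by -IXZ, -IZX, +ZII; other independent generating sets are equally valid.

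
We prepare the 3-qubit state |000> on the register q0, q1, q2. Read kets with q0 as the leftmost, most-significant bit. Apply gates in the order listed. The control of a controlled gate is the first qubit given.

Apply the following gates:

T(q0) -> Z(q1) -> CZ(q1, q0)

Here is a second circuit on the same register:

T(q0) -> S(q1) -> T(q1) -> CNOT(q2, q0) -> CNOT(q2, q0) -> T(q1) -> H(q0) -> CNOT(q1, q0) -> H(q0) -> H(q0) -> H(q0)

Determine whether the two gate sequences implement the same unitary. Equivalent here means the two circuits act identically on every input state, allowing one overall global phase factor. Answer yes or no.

Yes: on every input state the two circuits agree up to one overall phase factor.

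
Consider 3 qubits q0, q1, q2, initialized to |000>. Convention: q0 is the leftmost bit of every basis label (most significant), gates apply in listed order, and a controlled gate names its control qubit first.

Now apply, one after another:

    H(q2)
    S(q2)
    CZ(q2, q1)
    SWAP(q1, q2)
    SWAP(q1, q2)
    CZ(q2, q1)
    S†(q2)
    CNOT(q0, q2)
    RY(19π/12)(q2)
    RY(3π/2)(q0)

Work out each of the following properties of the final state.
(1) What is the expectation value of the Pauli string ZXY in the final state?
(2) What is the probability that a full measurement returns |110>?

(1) The expectation value of ZXY is 0.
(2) The probability of measuring |110> is 0.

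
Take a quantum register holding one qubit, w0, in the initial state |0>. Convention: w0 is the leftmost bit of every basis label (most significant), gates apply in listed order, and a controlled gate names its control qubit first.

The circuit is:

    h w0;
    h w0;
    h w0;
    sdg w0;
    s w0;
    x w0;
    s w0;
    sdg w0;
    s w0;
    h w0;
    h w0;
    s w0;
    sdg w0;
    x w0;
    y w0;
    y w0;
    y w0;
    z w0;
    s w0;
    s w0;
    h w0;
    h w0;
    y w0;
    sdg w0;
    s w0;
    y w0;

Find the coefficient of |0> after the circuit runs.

The amplitude on |0> is -sqrt(2)*I/2. Key observation: gates 2-3 undo each other exactly, leaving only the rest of the circuit to track.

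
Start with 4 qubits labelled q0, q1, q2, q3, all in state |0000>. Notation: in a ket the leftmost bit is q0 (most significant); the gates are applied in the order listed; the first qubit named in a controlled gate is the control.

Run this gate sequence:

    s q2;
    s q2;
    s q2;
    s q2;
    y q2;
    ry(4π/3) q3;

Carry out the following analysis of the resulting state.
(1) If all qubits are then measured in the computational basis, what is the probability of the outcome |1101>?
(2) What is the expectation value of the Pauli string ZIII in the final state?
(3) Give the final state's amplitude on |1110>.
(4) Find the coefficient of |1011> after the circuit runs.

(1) Outcome |1101> occurs with probability 0. Key observation: the block from step 1 through step 4 cancels to the identity and can be dropped.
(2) The expectation value of ZIII is 1.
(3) The final state's coefficient on |1110> equals 0.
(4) |1011> carries amplitude 0 in the final state.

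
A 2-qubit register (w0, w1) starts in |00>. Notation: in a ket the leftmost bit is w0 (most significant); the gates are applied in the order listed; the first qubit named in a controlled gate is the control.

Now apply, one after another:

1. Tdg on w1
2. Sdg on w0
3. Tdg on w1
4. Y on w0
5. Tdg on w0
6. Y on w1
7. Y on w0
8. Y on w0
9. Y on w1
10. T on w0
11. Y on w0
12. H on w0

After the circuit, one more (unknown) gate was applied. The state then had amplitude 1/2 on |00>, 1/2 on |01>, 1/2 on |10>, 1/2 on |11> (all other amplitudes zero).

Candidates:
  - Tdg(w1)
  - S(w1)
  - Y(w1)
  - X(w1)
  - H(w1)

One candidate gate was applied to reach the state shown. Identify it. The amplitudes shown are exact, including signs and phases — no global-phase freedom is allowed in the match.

It was H(w1) that produced the state shown. Key observation: the block from step 4 through step 11 cancels to the identity and can be dropped.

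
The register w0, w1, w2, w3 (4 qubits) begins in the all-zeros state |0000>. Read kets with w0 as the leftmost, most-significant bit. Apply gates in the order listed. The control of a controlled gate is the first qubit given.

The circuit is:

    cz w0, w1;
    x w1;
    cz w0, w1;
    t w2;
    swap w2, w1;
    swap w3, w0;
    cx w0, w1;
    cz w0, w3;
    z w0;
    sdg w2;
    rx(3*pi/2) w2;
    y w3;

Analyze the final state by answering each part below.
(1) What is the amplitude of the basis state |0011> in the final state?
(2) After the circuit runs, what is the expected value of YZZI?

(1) |0011> carries amplitude -sqrt(2)/2 in the final state.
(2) The expectation value of YZZI is 0.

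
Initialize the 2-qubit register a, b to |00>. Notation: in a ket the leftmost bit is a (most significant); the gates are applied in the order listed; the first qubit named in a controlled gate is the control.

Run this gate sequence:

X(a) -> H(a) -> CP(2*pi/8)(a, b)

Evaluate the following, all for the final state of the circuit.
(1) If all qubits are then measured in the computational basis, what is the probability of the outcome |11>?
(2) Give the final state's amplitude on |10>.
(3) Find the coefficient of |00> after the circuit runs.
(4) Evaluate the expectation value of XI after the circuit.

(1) The probability of measuring |11> is 0.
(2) |10> carries amplitude -sqrt(2)/2 in the final state.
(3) The final state's coefficient on |00> equals sqrt(2)/2.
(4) In the final state, XI has expectation -1.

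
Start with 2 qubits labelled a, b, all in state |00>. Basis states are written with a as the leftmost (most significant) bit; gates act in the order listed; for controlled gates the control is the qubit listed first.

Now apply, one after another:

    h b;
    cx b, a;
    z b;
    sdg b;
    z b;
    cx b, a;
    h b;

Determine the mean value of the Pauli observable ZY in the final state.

The expectation value of ZY is 1.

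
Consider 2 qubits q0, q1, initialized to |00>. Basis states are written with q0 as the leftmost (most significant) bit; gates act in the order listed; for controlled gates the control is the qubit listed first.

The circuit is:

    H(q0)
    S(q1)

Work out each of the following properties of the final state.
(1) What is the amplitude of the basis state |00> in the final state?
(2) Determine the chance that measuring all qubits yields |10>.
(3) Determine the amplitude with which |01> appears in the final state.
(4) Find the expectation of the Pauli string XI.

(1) The final state's coefficient on |00> equals sqrt(2)/2.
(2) A full measurement returns |10> with probability 1/2.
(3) The final state's coefficient on |01> equals 0.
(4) The observable XI averages to 1.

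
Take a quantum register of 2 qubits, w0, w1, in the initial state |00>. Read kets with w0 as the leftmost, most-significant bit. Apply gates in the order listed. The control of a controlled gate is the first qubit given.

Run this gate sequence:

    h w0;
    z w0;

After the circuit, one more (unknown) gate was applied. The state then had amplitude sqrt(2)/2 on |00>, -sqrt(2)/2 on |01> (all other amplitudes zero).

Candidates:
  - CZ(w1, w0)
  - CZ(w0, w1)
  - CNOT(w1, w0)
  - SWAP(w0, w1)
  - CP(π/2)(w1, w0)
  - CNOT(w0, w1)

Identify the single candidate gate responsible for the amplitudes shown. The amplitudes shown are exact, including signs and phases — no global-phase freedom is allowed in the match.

The unique candidate consistent with the amplitudes is SWAP(w0, w1).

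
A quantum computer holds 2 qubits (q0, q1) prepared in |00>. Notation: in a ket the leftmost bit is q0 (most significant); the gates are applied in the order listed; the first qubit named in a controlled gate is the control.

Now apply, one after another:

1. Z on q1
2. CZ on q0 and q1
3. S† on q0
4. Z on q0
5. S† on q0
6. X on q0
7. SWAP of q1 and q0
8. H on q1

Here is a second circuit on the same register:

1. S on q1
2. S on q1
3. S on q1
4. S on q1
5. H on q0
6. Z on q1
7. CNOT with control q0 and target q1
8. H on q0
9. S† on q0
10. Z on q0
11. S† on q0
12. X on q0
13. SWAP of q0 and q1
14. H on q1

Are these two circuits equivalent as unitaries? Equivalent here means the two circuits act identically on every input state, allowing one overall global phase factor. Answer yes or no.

No — the two circuits implement different unitaries, even allowing a global phase.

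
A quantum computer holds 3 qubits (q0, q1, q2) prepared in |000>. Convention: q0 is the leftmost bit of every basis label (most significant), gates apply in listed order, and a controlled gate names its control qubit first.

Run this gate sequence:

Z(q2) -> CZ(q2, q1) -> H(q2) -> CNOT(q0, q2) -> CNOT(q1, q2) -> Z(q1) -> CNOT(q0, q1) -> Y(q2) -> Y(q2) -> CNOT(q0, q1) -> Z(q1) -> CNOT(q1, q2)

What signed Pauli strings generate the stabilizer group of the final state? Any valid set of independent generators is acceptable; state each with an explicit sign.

The final state is stabilized by the group generated by +IIX, +ZII, +IZI; other independent generating sets are equally valid. Key observation: the block from step 5 through step 12 cancels to the identity and can be dropped.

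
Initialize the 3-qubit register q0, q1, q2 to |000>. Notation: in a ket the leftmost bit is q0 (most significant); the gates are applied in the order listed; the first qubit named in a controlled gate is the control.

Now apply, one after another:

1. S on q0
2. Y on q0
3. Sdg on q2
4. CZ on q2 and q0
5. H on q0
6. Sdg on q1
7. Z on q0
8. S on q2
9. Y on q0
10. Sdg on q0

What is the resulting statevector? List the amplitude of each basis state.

The final amplitudes are sqrt(2)/2 on |000>, sqrt(2)*I/2 on |100>, and 0 on every other basis state.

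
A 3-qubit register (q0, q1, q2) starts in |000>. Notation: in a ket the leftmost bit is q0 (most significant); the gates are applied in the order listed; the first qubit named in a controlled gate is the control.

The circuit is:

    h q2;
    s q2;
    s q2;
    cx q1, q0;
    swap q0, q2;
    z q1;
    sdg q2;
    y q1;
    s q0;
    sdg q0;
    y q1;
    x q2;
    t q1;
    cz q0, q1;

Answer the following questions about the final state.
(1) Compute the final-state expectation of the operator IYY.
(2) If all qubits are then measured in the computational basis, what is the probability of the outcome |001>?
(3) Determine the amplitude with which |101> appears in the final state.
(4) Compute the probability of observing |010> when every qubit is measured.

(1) The observable IYY averages to 0. Key observation: the block from step 8 through step 11 cancels to the identity and can be dropped.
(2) A full measurement returns |001> with probability 1/2.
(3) The amplitude on |101> is -sqrt(2)/2.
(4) The probability of measuring |010> is 0.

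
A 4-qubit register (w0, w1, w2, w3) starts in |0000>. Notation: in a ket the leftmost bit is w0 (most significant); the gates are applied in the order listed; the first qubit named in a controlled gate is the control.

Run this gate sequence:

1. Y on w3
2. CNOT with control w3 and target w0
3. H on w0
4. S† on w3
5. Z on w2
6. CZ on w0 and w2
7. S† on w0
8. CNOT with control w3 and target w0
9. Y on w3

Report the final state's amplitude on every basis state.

After the circuit, the state carries amplitude sqrt(2)/2 on |0000>, -sqrt(2)*I/2 on |1000>, and 0 on every other basis state.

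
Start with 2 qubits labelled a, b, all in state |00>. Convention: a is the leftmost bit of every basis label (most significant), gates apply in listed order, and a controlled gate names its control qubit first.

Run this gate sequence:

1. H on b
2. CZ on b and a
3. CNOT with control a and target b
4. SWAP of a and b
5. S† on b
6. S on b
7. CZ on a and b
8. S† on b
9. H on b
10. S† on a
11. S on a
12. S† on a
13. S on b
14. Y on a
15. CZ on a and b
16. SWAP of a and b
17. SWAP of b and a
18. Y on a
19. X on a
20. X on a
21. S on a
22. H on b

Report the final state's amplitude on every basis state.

The final amplitudes are sqrt(2)*(1 - I)/4 on |00>, sqrt(2)*(1 + I)/4 on |01>, sqrt(2)*(1 + I)/4 on |10>, sqrt(2)*(1 - I)/4 on |11>.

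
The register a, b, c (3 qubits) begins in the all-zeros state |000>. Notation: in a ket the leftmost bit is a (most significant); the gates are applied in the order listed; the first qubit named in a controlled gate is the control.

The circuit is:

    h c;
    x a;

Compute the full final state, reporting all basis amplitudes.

The final amplitudes are sqrt(2)/2 on |100>, sqrt(2)/2 on |101>, and 0 on every other basis state.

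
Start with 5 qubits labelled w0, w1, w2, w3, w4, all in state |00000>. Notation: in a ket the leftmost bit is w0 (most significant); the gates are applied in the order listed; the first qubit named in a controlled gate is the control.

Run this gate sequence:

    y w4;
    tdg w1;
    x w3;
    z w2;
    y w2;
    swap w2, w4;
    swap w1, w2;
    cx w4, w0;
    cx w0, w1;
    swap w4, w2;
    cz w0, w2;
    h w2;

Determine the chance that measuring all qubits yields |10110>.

A full measurement returns |10110> with probability 1/2.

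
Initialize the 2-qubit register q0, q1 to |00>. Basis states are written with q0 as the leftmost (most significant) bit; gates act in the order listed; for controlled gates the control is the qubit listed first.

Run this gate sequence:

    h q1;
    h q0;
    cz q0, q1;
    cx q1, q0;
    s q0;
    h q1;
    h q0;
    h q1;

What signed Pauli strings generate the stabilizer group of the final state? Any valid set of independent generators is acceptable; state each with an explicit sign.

The stabilizer group can be generated by -YZ, +ZY, among other valid generating sets.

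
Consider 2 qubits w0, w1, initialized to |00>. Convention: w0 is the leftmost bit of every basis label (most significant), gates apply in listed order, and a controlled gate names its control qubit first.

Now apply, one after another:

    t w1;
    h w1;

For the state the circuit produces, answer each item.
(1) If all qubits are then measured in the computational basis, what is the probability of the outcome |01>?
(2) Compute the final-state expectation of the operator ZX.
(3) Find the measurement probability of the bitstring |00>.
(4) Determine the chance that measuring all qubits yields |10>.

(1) The probability of measuring |01> is 1/2.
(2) In the final state, ZX has expectation 1.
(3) The probability of measuring |00> is 1/2.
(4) Outcome |10> occurs with probability 0.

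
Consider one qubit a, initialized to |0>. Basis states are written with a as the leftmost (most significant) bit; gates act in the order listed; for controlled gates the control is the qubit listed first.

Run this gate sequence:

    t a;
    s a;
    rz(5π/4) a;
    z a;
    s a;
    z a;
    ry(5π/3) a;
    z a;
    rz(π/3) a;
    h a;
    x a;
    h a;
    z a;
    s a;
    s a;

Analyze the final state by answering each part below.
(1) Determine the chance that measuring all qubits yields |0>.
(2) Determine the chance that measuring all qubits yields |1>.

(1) A full measurement returns |0> with probability 3/4. Key observation: steps 10-13 multiply out to the identity, so the circuit reduces to the remaining gates.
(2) A full measurement returns |1> with probability 1/4.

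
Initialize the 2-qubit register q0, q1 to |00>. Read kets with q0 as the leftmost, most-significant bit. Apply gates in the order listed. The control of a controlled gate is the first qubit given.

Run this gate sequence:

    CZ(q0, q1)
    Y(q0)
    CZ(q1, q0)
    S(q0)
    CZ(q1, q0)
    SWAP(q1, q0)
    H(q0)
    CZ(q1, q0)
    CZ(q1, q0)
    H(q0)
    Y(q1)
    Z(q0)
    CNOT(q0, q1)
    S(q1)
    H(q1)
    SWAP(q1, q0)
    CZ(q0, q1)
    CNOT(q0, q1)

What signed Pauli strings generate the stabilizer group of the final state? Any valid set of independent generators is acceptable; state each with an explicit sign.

The final state is stabilized by the group generated by +XX, +ZZ; other independent generating sets are equally valid.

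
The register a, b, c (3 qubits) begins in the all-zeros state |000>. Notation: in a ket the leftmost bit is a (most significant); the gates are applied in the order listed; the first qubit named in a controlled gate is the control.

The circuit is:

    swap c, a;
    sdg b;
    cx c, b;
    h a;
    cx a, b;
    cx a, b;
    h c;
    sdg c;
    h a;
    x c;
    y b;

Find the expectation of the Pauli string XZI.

The observable XZI averages to 0.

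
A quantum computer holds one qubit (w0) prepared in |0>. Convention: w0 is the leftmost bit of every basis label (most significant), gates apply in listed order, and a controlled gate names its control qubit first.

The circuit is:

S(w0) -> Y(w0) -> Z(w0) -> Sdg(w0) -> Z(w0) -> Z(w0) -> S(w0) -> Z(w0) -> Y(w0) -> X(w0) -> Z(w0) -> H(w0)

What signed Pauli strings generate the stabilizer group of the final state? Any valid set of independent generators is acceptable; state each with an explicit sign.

One valid set of independent stabilizer generators is -X (any independent generating set of the same group is equally correct).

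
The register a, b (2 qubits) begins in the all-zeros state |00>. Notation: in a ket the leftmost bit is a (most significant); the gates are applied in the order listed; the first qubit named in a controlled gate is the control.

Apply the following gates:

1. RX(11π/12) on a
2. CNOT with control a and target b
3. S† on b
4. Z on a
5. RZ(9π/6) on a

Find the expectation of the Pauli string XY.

The observable XY averages to -sqrt(6)/4 + sqrt(2)/4.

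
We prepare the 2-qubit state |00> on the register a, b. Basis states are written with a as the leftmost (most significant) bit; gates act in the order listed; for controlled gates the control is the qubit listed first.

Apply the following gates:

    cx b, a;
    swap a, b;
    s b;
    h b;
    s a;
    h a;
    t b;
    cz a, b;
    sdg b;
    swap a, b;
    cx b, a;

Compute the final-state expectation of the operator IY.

The expectation value of IY is sqrt(2)/2.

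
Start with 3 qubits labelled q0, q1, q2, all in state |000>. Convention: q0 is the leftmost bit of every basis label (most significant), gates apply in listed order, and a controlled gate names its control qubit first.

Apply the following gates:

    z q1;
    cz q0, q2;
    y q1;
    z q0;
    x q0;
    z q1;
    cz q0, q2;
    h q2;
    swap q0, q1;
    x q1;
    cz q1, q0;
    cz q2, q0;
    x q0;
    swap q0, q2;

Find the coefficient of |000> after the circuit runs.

The final state's coefficient on |000> equals -sqrt(2)*I/2.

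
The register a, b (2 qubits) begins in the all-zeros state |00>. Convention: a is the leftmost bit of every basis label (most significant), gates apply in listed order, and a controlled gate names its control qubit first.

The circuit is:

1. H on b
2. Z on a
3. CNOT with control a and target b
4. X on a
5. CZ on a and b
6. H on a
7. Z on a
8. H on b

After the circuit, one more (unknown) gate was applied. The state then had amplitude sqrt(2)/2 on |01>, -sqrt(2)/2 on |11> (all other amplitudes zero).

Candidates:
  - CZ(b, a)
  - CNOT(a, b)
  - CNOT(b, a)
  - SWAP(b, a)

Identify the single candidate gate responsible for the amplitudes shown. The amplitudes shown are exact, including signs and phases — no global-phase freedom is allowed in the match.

It was CZ(b, a) that produced the state shown.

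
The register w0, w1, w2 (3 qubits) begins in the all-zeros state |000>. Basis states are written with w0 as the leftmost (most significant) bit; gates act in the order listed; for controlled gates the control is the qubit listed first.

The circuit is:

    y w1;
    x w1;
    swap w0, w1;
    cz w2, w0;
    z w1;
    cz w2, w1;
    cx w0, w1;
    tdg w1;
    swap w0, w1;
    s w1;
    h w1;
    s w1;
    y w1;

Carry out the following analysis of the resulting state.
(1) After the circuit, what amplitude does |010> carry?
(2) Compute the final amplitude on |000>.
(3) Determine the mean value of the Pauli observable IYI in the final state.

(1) The final state's coefficient on |010> equals -sqrt(2)/2.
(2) The final state's coefficient on |000> equals sqrt(2)*I/2.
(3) In the final state, IYI has expectation 1.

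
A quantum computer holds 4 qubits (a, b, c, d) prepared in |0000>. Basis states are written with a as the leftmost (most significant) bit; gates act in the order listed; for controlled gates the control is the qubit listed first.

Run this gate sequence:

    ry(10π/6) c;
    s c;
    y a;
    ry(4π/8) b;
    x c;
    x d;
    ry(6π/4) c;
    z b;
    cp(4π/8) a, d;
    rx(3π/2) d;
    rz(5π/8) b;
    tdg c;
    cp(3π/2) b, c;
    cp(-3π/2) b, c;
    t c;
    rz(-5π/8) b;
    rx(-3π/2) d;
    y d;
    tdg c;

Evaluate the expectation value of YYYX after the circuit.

In the final state, YYYX has expectation 0. Key observation: gates 10-17 undo each other exactly, leaving only the rest of the circuit to track.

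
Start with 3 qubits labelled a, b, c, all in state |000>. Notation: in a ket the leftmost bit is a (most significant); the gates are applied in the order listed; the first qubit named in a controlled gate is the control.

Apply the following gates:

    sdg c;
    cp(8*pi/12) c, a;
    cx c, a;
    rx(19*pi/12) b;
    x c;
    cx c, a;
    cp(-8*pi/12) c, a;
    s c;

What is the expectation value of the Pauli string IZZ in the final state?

The observable IZZ averages to -sqrt(6)/4 + sqrt(2)/4.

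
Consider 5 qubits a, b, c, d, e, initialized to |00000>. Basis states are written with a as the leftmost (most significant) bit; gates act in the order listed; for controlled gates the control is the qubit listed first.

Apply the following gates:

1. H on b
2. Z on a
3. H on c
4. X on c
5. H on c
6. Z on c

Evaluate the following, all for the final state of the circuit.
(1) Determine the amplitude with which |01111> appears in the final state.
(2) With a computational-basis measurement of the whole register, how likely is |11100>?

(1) The final state's coefficient on |01111> equals 0. Key observation: gates 3-6 undo each other exactly, leaving only the rest of the circuit to track.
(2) The probability of measuring |11100> is 0.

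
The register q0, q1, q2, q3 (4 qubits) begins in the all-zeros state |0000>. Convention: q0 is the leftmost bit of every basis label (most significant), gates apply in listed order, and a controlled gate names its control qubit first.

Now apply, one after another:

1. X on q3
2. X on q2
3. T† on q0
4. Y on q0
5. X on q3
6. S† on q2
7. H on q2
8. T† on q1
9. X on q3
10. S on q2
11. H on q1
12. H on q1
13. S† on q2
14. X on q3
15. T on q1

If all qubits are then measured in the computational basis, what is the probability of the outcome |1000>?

A full measurement returns |1000> with probability 1/2. Key observation: the block from step 8 through step 15 cancels to the identity and can be dropped.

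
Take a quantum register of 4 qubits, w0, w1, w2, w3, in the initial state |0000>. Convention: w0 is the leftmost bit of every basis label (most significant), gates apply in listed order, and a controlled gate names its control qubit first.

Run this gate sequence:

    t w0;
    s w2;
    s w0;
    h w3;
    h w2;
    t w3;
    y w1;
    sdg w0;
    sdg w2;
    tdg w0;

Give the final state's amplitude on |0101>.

The amplitude on |0101> is exp(3*I*pi/4)/2.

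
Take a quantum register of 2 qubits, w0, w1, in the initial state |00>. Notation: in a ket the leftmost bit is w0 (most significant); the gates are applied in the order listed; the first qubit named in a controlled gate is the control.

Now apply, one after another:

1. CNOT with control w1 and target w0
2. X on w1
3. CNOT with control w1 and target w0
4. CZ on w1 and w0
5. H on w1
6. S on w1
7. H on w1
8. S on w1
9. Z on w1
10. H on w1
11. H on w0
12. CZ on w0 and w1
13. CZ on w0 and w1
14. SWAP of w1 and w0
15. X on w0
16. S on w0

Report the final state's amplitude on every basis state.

After the circuit, the state carries amplitude 0 on |00>, 0 on |01>, -1/2 - I/2 on |10>, 1/2 + I/2 on |11>.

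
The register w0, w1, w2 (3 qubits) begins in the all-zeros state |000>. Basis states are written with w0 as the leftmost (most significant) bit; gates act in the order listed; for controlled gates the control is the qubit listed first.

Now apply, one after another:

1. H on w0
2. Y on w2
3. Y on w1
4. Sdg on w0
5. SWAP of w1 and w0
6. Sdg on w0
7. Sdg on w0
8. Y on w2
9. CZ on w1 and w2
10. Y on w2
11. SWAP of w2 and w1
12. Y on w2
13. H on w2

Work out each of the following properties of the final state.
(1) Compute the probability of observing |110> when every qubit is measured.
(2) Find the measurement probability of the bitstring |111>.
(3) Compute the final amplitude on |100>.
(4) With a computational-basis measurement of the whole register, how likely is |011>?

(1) The probability of measuring |110> is 1/2.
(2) Outcome |111> occurs with probability 1/2.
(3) |100> carries amplitude 0 in the final state.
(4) The probability of measuring |011> is 0.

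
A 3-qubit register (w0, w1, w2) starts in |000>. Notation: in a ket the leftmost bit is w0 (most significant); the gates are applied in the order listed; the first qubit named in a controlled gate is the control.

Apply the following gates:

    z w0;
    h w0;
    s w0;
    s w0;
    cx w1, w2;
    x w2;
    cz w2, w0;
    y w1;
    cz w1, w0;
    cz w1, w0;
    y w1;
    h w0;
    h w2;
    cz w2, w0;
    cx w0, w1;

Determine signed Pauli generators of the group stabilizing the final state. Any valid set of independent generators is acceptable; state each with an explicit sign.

The final state is stabilized by the group generated by -IIX, +ZII, +IZI; other independent generating sets are equally valid. Key observation: steps 8-11 multiply out to the identity, so the circuit reduces to the remaining gates.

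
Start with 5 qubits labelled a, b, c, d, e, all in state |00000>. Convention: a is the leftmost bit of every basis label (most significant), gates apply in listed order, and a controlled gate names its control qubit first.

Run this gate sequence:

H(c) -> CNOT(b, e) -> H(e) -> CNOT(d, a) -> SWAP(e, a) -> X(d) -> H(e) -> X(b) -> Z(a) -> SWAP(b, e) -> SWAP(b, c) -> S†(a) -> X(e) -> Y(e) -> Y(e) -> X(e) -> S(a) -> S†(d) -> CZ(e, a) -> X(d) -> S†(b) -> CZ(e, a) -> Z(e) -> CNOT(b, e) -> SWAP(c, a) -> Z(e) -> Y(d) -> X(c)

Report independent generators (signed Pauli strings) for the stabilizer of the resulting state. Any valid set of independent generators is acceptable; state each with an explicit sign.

The final state is stabilized by the group generated by +XIIII, -IXIIY, -IIXII, -IZIIZ, -IIIZI; other independent generating sets are equally valid. Key observation: gates 12-17 undo each other exactly, leaving only the rest of the circuit to track.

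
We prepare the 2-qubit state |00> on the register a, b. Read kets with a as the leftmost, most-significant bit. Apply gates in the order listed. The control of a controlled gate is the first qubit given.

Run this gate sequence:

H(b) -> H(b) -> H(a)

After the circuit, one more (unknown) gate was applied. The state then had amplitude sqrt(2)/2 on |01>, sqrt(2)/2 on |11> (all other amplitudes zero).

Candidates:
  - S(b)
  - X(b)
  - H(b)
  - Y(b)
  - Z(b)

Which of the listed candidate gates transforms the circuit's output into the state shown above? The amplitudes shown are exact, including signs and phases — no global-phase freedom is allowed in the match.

The applied gate was X(b).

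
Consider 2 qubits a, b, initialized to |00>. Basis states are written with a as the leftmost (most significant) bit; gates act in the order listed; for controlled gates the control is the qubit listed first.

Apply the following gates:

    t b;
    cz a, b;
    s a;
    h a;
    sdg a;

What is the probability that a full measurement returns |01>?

Outcome |01> occurs with probability 0.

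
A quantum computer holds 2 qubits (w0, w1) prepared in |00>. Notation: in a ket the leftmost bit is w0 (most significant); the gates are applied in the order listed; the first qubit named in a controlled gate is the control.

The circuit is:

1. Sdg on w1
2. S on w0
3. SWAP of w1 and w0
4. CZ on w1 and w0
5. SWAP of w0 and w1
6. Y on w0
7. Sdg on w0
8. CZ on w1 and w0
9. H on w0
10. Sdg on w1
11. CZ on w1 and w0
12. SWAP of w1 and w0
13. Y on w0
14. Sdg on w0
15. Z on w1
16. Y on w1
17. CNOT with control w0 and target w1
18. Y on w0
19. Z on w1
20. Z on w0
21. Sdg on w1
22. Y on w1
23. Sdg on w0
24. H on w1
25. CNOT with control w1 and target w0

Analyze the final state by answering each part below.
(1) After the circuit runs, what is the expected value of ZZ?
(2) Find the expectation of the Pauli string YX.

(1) The expectation value of ZZ is 1.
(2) In the final state, YX has expectation 1.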